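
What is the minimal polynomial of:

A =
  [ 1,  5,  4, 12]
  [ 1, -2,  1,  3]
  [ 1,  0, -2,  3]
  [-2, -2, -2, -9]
x^3 + 9*x^2 + 27*x + 27

The characteristic polynomial is χ_A(x) = (x + 3)^4, so the eigenvalues are known. The minimal polynomial is
  m_A(x) = Π_λ (x − λ)^{k_λ}
where k_λ is the size of the *largest* Jordan block for λ (equivalently, the smallest k with (A − λI)^k v = 0 for every generalised eigenvector v of λ).

  λ = -3: largest Jordan block has size 3, contributing (x + 3)^3

So m_A(x) = (x + 3)^3 = x^3 + 9*x^2 + 27*x + 27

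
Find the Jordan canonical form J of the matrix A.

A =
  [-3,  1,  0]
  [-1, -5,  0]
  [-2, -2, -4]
J_2(-4) ⊕ J_1(-4)

The characteristic polynomial is
  det(x·I − A) = x^3 + 12*x^2 + 48*x + 64 = (x + 4)^3

Eigenvalues and multiplicities (the geometric multiplicity of λ is n − rank(A − λI), which equals the number of Jordan blocks for λ):
  λ = -4: algebraic multiplicity = 3, geometric multiplicity = 2

Determining the block sizes for each eigenvalue:
  λ = -4: 2 blocks summing to 3 forces exactly one block of size 2 and the rest size 1 → block sizes [2, 1]

Assembling the blocks gives a Jordan form
J =
  [-4,  1,  0]
  [ 0, -4,  0]
  [ 0,  0, -4]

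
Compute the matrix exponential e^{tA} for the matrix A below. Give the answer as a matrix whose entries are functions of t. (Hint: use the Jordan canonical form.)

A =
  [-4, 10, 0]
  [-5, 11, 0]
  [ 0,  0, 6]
e^{tA} =
  [-exp(6*t) + 2*exp(t), 2*exp(6*t) - 2*exp(t), 0]
  [-exp(6*t) + exp(t), 2*exp(6*t) - exp(t), 0]
  [0, 0, exp(6*t)]

Strategy: write A = P · J · P⁻¹ where J is a Jordan canonical form, so e^{tA} = P · e^{tJ} · P⁻¹, and e^{tJ} can be computed block-by-block.

A has Jordan form
J =
  [1, 0, 0]
  [0, 6, 0]
  [0, 0, 6]
(up to reordering of blocks).

Per-block formulas:
  For a 1×1 block at λ = 6: exp(t · [6]) = [e^(6t)].
  For a 1×1 block at λ = 1: exp(t · [1]) = [e^(1t)].

After assembling e^{tJ} and conjugating by P, we get:

e^{tA} =
  [-exp(6*t) + 2*exp(t), 2*exp(6*t) - 2*exp(t), 0]
  [-exp(6*t) + exp(t), 2*exp(6*t) - exp(t), 0]
  [0, 0, exp(6*t)]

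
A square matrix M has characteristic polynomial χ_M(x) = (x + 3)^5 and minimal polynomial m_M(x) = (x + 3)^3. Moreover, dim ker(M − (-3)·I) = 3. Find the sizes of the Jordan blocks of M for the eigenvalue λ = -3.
Block sizes for λ = -3: [3, 1, 1]

Step 1 — from the characteristic polynomial, algebraic multiplicity of λ = -3 is 5. From dim ker(M − (-3)·I) = 3, there are exactly 3 Jordan blocks for λ = -3.
Step 2 — from the minimal polynomial, the factor (x + 3)^3 tells us the largest block for λ = -3 has size 3.
Step 3 — with total size 5, 3 blocks, and largest block 3, the block sizes (in nonincreasing order) are [3, 1, 1].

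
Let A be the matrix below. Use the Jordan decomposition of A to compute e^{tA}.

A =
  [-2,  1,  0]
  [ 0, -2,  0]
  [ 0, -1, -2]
e^{tA} =
  [exp(-2*t), t*exp(-2*t), 0]
  [0, exp(-2*t), 0]
  [0, -t*exp(-2*t), exp(-2*t)]

Strategy: write A = P · J · P⁻¹ where J is a Jordan canonical form, so e^{tA} = P · e^{tJ} · P⁻¹, and e^{tJ} can be computed block-by-block.

A has Jordan form
J =
  [-2,  1,  0]
  [ 0, -2,  0]
  [ 0,  0, -2]
(up to reordering of blocks).

Per-block formulas:
  For a 2×2 Jordan block J_2(-2): exp(t · J_2(-2)) = e^(-2t)·(I + t·N), where N is the 2×2 nilpotent shift.
  For a 1×1 block at λ = -2: exp(t · [-2]) = [e^(-2t)].

After assembling e^{tJ} and conjugating by P, we get:

e^{tA} =
  [exp(-2*t), t*exp(-2*t), 0]
  [0, exp(-2*t), 0]
  [0, -t*exp(-2*t), exp(-2*t)]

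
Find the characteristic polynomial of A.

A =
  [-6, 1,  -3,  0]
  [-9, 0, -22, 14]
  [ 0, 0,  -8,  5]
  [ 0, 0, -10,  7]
x^4 + 7*x^3 + 9*x^2 - 27*x - 54

Expanding det(x·I − A) (e.g. by cofactor expansion or by noting that A is similar to its Jordan form J, which has the same characteristic polynomial as A) gives
  χ_A(x) = x^4 + 7*x^3 + 9*x^2 - 27*x - 54
which factors as (x - 2)*(x + 3)^3. The eigenvalues (with algebraic multiplicities) are λ = -3 with multiplicity 3, λ = 2 with multiplicity 1.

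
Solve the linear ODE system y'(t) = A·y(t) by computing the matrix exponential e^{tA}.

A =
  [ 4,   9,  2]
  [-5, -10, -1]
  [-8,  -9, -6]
e^{tA} =
  [3*t^2*exp(-4*t)/2 + 8*t*exp(-4*t) + exp(-4*t), 9*t*exp(-4*t), 3*t^2*exp(-4*t)/2 + 2*t*exp(-4*t)]
  [-t^2*exp(-4*t) - 5*t*exp(-4*t), -6*t*exp(-4*t) + exp(-4*t), -t^2*exp(-4*t) - t*exp(-4*t)]
  [-3*t^2*exp(-4*t)/2 - 8*t*exp(-4*t), -9*t*exp(-4*t), -3*t^2*exp(-4*t)/2 - 2*t*exp(-4*t) + exp(-4*t)]

Strategy: write A = P · J · P⁻¹ where J is a Jordan canonical form, so e^{tA} = P · e^{tJ} · P⁻¹, and e^{tJ} can be computed block-by-block.

A has Jordan form
J =
  [-4,  1,  0]
  [ 0, -4,  1]
  [ 0,  0, -4]
(up to reordering of blocks).

Per-block formulas:
  For a 3×3 Jordan block J_3(-4): exp(t · J_3(-4)) = e^(-4t)·(I + t·N + (t^2/2)·N^2), where N is the 3×3 nilpotent shift.

After assembling e^{tJ} and conjugating by P, we get:

e^{tA} =
  [3*t^2*exp(-4*t)/2 + 8*t*exp(-4*t) + exp(-4*t), 9*t*exp(-4*t), 3*t^2*exp(-4*t)/2 + 2*t*exp(-4*t)]
  [-t^2*exp(-4*t) - 5*t*exp(-4*t), -6*t*exp(-4*t) + exp(-4*t), -t^2*exp(-4*t) - t*exp(-4*t)]
  [-3*t^2*exp(-4*t)/2 - 8*t*exp(-4*t), -9*t*exp(-4*t), -3*t^2*exp(-4*t)/2 - 2*t*exp(-4*t) + exp(-4*t)]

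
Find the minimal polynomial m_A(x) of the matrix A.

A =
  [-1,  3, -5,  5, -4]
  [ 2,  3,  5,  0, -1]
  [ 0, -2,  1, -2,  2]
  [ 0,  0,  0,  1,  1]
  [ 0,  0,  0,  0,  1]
x^3 - 3*x^2 + 3*x - 1

The characteristic polynomial is χ_A(x) = (x - 1)^5, so the eigenvalues are known. The minimal polynomial is
  m_A(x) = Π_λ (x − λ)^{k_λ}
where k_λ is the size of the *largest* Jordan block for λ (equivalently, the smallest k with (A − λI)^k v = 0 for every generalised eigenvector v of λ).

  λ = 1: largest Jordan block has size 3, contributing (x − 1)^3

So m_A(x) = (x - 1)^3 = x^3 - 3*x^2 + 3*x - 1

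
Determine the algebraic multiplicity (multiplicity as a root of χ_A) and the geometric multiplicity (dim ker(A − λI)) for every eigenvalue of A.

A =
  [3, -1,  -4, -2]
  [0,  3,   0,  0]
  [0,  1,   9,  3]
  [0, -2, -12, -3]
λ = 3: alg = 4, geom = 2

Step 1 — factor the characteristic polynomial to read off the algebraic multiplicities:
  χ_A(x) = (x - 3)^4

Step 2 — compute geometric multiplicities via the rank-nullity identity g(λ) = n − rank(A − λI):
  rank(A − (3)·I) = 2, so dim ker(A − (3)·I) = n − 2 = 2

Summary:
  λ = 3: algebraic multiplicity = 4, geometric multiplicity = 2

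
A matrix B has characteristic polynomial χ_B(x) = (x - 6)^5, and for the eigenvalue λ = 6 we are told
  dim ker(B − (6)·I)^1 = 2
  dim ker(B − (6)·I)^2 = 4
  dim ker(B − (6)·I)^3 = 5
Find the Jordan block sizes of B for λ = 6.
Block sizes for λ = 6: [3, 2]

From the dimensions of kernels of powers, the number of Jordan blocks of size at least j is d_j − d_{j−1} where d_j = dim ker(N^j) (with d_0 = 0). Computing the differences gives [2, 2, 1].
The number of blocks of size exactly k is (#blocks of size ≥ k) − (#blocks of size ≥ k + 1), so the partition is: 1 block(s) of size 2, 1 block(s) of size 3.
In nonincreasing order the block sizes are [3, 2].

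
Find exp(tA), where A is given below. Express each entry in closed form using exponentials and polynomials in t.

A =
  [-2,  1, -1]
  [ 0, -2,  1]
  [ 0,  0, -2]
e^{tA} =
  [exp(-2*t), t*exp(-2*t), t^2*exp(-2*t)/2 - t*exp(-2*t)]
  [0, exp(-2*t), t*exp(-2*t)]
  [0, 0, exp(-2*t)]

Strategy: write A = P · J · P⁻¹ where J is a Jordan canonical form, so e^{tA} = P · e^{tJ} · P⁻¹, and e^{tJ} can be computed block-by-block.

A has Jordan form
J =
  [-2,  1,  0]
  [ 0, -2,  1]
  [ 0,  0, -2]
(up to reordering of blocks).

Per-block formulas:
  For a 3×3 Jordan block J_3(-2): exp(t · J_3(-2)) = e^(-2t)·(I + t·N + (t^2/2)·N^2), where N is the 3×3 nilpotent shift.

After assembling e^{tJ} and conjugating by P, we get:

e^{tA} =
  [exp(-2*t), t*exp(-2*t), t^2*exp(-2*t)/2 - t*exp(-2*t)]
  [0, exp(-2*t), t*exp(-2*t)]
  [0, 0, exp(-2*t)]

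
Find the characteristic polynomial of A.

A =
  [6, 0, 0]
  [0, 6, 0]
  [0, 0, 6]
x^3 - 18*x^2 + 108*x - 216

Expanding det(x·I − A) (e.g. by cofactor expansion or by noting that A is similar to its Jordan form J, which has the same characteristic polynomial as A) gives
  χ_A(x) = x^3 - 18*x^2 + 108*x - 216
which factors as (x - 6)^3. The eigenvalues (with algebraic multiplicities) are λ = 6 with multiplicity 3.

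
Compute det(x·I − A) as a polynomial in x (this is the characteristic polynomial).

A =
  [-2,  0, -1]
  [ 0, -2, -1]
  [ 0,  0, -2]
x^3 + 6*x^2 + 12*x + 8

Expanding det(x·I − A) (e.g. by cofactor expansion or by noting that A is similar to its Jordan form J, which has the same characteristic polynomial as A) gives
  χ_A(x) = x^3 + 6*x^2 + 12*x + 8
which factors as (x + 2)^3. The eigenvalues (with algebraic multiplicities) are λ = -2 with multiplicity 3.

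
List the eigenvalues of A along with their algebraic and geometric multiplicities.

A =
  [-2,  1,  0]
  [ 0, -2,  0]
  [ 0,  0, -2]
λ = -2: alg = 3, geom = 2

Step 1 — factor the characteristic polynomial to read off the algebraic multiplicities:
  χ_A(x) = (x + 2)^3

Step 2 — compute geometric multiplicities via the rank-nullity identity g(λ) = n − rank(A − λI):
  rank(A − (-2)·I) = 1, so dim ker(A − (-2)·I) = n − 1 = 2

Summary:
  λ = -2: algebraic multiplicity = 3, geometric multiplicity = 2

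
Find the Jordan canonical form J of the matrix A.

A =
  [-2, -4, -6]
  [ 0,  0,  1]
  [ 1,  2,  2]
J_3(0)

The characteristic polynomial is
  det(x·I − A) = x^3

Eigenvalues and multiplicities (the geometric multiplicity of λ is n − rank(A − λI), which equals the number of Jordan blocks for λ):
  λ = 0: algebraic multiplicity = 3, geometric multiplicity = 1

Determining the block sizes for each eigenvalue:
  λ = 0: one block (gm = 1), so the single block has size am = 3 → block sizes [3]

Assembling the blocks gives a Jordan form
J =
  [0, 1, 0]
  [0, 0, 1]
  [0, 0, 0]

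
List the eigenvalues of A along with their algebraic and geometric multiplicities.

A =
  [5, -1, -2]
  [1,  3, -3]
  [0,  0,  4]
λ = 4: alg = 3, geom = 1

Step 1 — factor the characteristic polynomial to read off the algebraic multiplicities:
  χ_A(x) = (x - 4)^3

Step 2 — compute geometric multiplicities via the rank-nullity identity g(λ) = n − rank(A − λI):
  rank(A − (4)·I) = 2, so dim ker(A − (4)·I) = n − 2 = 1

Summary:
  λ = 4: algebraic multiplicity = 3, geometric multiplicity = 1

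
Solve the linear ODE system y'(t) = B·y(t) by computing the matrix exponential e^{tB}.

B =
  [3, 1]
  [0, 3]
e^{tB} =
  [exp(3*t), t*exp(3*t)]
  [0, exp(3*t)]

Strategy: write B = P · J · P⁻¹ where J is a Jordan canonical form, so e^{tB} = P · e^{tJ} · P⁻¹, and e^{tJ} can be computed block-by-block.

B has Jordan form
J =
  [3, 1]
  [0, 3]
(up to reordering of blocks).

Per-block formulas:
  For a 2×2 Jordan block J_2(3): exp(t · J_2(3)) = e^(3t)·(I + t·N), where N is the 2×2 nilpotent shift.

After assembling e^{tJ} and conjugating by P, we get:

e^{tB} =
  [exp(3*t), t*exp(3*t)]
  [0, exp(3*t)]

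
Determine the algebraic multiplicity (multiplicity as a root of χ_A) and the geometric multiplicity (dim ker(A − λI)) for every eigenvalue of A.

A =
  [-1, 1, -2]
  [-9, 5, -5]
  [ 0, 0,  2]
λ = 2: alg = 3, geom = 1

Step 1 — factor the characteristic polynomial to read off the algebraic multiplicities:
  χ_A(x) = (x - 2)^3

Step 2 — compute geometric multiplicities via the rank-nullity identity g(λ) = n − rank(A − λI):
  rank(A − (2)·I) = 2, so dim ker(A − (2)·I) = n − 2 = 1

Summary:
  λ = 2: algebraic multiplicity = 3, geometric multiplicity = 1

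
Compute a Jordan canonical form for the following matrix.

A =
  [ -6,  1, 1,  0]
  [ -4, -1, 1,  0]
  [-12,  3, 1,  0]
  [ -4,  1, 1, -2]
J_2(-2) ⊕ J_1(-2) ⊕ J_1(-2)

The characteristic polynomial is
  det(x·I − A) = x^4 + 8*x^3 + 24*x^2 + 32*x + 16 = (x + 2)^4

Eigenvalues and multiplicities (the geometric multiplicity of λ is n − rank(A − λI), which equals the number of Jordan blocks for λ):
  λ = -2: algebraic multiplicity = 4, geometric multiplicity = 3

Determining the block sizes for each eigenvalue:
  λ = -2: 3 blocks summing to 4 forces exactly one block of size 2 and the rest size 1 → block sizes [2, 1, 1]

Assembling the blocks gives a Jordan form
J =
  [-2,  1,  0,  0]
  [ 0, -2,  0,  0]
  [ 0,  0, -2,  0]
  [ 0,  0,  0, -2]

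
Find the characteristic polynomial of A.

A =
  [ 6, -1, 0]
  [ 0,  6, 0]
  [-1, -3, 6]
x^3 - 18*x^2 + 108*x - 216

Expanding det(x·I − A) (e.g. by cofactor expansion or by noting that A is similar to its Jordan form J, which has the same characteristic polynomial as A) gives
  χ_A(x) = x^3 - 18*x^2 + 108*x - 216
which factors as (x - 6)^3. The eigenvalues (with algebraic multiplicities) are λ = 6 with multiplicity 3.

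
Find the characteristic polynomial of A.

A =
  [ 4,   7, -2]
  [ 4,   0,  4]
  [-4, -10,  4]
x^3 - 8*x^2 + 20*x - 16

Expanding det(x·I − A) (e.g. by cofactor expansion or by noting that A is similar to its Jordan form J, which has the same characteristic polynomial as A) gives
  χ_A(x) = x^3 - 8*x^2 + 20*x - 16
which factors as (x - 4)*(x - 2)^2. The eigenvalues (with algebraic multiplicities) are λ = 2 with multiplicity 2, λ = 4 with multiplicity 1.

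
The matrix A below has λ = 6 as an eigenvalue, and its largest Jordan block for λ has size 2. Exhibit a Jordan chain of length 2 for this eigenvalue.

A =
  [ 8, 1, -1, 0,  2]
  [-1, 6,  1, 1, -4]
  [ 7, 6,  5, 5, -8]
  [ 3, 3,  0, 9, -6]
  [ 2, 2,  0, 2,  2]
A Jordan chain for λ = 6 of length 2:
v_1 = (2, -1, 7, 3, 2)ᵀ
v_2 = (1, 0, 0, 0, 0)ᵀ

Let N = A − (6)·I. We want v_2 with N^2 v_2 = 0 but N^1 v_2 ≠ 0; then v_{j-1} := N · v_j for j = 2, …, 2.

Pick v_2 = (1, 0, 0, 0, 0)ᵀ.
Then v_1 = N · v_2 = (2, -1, 7, 3, 2)ᵀ.

Sanity check: (A − (6)·I) v_1 = (0, 0, 0, 0, 0)ᵀ = 0. ✓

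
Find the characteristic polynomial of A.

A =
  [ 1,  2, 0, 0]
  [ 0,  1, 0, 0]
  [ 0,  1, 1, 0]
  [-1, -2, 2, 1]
x^4 - 4*x^3 + 6*x^2 - 4*x + 1

Expanding det(x·I − A) (e.g. by cofactor expansion or by noting that A is similar to its Jordan form J, which has the same characteristic polynomial as A) gives
  χ_A(x) = x^4 - 4*x^3 + 6*x^2 - 4*x + 1
which factors as (x - 1)^4. The eigenvalues (with algebraic multiplicities) are λ = 1 with multiplicity 4.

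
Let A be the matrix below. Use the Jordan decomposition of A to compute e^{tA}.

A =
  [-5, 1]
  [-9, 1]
e^{tA} =
  [-3*t*exp(-2*t) + exp(-2*t), t*exp(-2*t)]
  [-9*t*exp(-2*t), 3*t*exp(-2*t) + exp(-2*t)]

Strategy: write A = P · J · P⁻¹ where J is a Jordan canonical form, so e^{tA} = P · e^{tJ} · P⁻¹, and e^{tJ} can be computed block-by-block.

A has Jordan form
J =
  [-2,  1]
  [ 0, -2]
(up to reordering of blocks).

Per-block formulas:
  For a 2×2 Jordan block J_2(-2): exp(t · J_2(-2)) = e^(-2t)·(I + t·N), where N is the 2×2 nilpotent shift.

After assembling e^{tJ} and conjugating by P, we get:

e^{tA} =
  [-3*t*exp(-2*t) + exp(-2*t), t*exp(-2*t)]
  [-9*t*exp(-2*t), 3*t*exp(-2*t) + exp(-2*t)]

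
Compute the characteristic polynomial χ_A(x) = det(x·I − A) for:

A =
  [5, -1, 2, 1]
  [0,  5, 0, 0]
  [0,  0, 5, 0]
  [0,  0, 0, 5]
x^4 - 20*x^3 + 150*x^2 - 500*x + 625

Expanding det(x·I − A) (e.g. by cofactor expansion or by noting that A is similar to its Jordan form J, which has the same characteristic polynomial as A) gives
  χ_A(x) = x^4 - 20*x^3 + 150*x^2 - 500*x + 625
which factors as (x - 5)^4. The eigenvalues (with algebraic multiplicities) are λ = 5 with multiplicity 4.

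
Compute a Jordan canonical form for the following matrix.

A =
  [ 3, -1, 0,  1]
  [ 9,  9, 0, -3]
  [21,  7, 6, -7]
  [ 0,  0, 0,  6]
J_2(6) ⊕ J_1(6) ⊕ J_1(6)

The characteristic polynomial is
  det(x·I − A) = x^4 - 24*x^3 + 216*x^2 - 864*x + 1296 = (x - 6)^4

Eigenvalues and multiplicities (the geometric multiplicity of λ is n − rank(A − λI), which equals the number of Jordan blocks for λ):
  λ = 6: algebraic multiplicity = 4, geometric multiplicity = 3

Determining the block sizes for each eigenvalue:
  λ = 6: 3 blocks summing to 4 forces exactly one block of size 2 and the rest size 1 → block sizes [2, 1, 1]

Assembling the blocks gives a Jordan form
J =
  [6, 1, 0, 0]
  [0, 6, 0, 0]
  [0, 0, 6, 0]
  [0, 0, 0, 6]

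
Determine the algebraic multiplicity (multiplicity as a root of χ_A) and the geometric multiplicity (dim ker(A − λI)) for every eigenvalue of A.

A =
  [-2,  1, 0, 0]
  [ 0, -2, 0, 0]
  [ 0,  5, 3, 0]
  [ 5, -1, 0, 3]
λ = -2: alg = 2, geom = 1; λ = 3: alg = 2, geom = 2

Step 1 — factor the characteristic polynomial to read off the algebraic multiplicities:
  χ_A(x) = (x - 3)^2*(x + 2)^2

Step 2 — compute geometric multiplicities via the rank-nullity identity g(λ) = n − rank(A − λI):
  rank(A − (-2)·I) = 3, so dim ker(A − (-2)·I) = n − 3 = 1
  rank(A − (3)·I) = 2, so dim ker(A − (3)·I) = n − 2 = 2

Summary:
  λ = -2: algebraic multiplicity = 2, geometric multiplicity = 1
  λ = 3: algebraic multiplicity = 2, geometric multiplicity = 2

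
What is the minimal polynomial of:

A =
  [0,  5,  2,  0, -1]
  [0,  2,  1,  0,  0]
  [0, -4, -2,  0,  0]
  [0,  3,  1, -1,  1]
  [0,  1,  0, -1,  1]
x^3

The characteristic polynomial is χ_A(x) = x^5, so the eigenvalues are known. The minimal polynomial is
  m_A(x) = Π_λ (x − λ)^{k_λ}
where k_λ is the size of the *largest* Jordan block for λ (equivalently, the smallest k with (A − λI)^k v = 0 for every generalised eigenvector v of λ).

  λ = 0: largest Jordan block has size 3, contributing (x − 0)^3

So m_A(x) = x^3 = x^3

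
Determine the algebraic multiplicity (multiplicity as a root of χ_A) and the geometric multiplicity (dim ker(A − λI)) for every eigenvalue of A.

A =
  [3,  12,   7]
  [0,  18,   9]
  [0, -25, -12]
λ = 3: alg = 3, geom = 1

Step 1 — factor the characteristic polynomial to read off the algebraic multiplicities:
  χ_A(x) = (x - 3)^3

Step 2 — compute geometric multiplicities via the rank-nullity identity g(λ) = n − rank(A − λI):
  rank(A − (3)·I) = 2, so dim ker(A − (3)·I) = n − 2 = 1

Summary:
  λ = 3: algebraic multiplicity = 3, geometric multiplicity = 1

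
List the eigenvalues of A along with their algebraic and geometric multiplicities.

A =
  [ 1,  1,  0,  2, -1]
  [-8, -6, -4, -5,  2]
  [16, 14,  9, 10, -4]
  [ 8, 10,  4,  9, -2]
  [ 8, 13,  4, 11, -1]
λ = 1: alg = 3, geom = 2; λ = 4: alg = 1, geom = 1; λ = 5: alg = 1, geom = 1

Step 1 — factor the characteristic polynomial to read off the algebraic multiplicities:
  χ_A(x) = (x - 5)*(x - 4)*(x - 1)^3

Step 2 — compute geometric multiplicities via the rank-nullity identity g(λ) = n − rank(A − λI):
  rank(A − (1)·I) = 3, so dim ker(A − (1)·I) = n − 3 = 2
  rank(A − (4)·I) = 4, so dim ker(A − (4)·I) = n − 4 = 1
  rank(A − (5)·I) = 4, so dim ker(A − (5)·I) = n − 4 = 1

Summary:
  λ = 1: algebraic multiplicity = 3, geometric multiplicity = 2
  λ = 4: algebraic multiplicity = 1, geometric multiplicity = 1
  λ = 5: algebraic multiplicity = 1, geometric multiplicity = 1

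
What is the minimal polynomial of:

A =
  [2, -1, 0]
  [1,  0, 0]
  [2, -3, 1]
x^3 - 3*x^2 + 3*x - 1

The characteristic polynomial is χ_A(x) = (x - 1)^3, so the eigenvalues are known. The minimal polynomial is
  m_A(x) = Π_λ (x − λ)^{k_λ}
where k_λ is the size of the *largest* Jordan block for λ (equivalently, the smallest k with (A − λI)^k v = 0 for every generalised eigenvector v of λ).

  λ = 1: largest Jordan block has size 3, contributing (x − 1)^3

So m_A(x) = (x - 1)^3 = x^3 - 3*x^2 + 3*x - 1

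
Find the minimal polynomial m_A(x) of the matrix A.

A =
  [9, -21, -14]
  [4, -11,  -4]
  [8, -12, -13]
x^2 + 10*x + 25

The characteristic polynomial is χ_A(x) = (x + 5)^3, so the eigenvalues are known. The minimal polynomial is
  m_A(x) = Π_λ (x − λ)^{k_λ}
where k_λ is the size of the *largest* Jordan block for λ (equivalently, the smallest k with (A − λI)^k v = 0 for every generalised eigenvector v of λ).

  λ = -5: largest Jordan block has size 2, contributing (x + 5)^2

So m_A(x) = (x + 5)^2 = x^2 + 10*x + 25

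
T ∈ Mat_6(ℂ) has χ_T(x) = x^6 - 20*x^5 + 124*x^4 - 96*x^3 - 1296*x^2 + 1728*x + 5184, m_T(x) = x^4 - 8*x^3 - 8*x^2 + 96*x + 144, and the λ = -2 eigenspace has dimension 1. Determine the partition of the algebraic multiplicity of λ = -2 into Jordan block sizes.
Block sizes for λ = -2: [2]

Step 1 — from the characteristic polynomial, algebraic multiplicity of λ = -2 is 2. From dim ker(T − (-2)·I) = 1, there are exactly 1 Jordan blocks for λ = -2.
Step 2 — from the minimal polynomial, the factor (x + 2)^2 tells us the largest block for λ = -2 has size 2.
Step 3 — with total size 2, 1 blocks, and largest block 2, the block sizes (in nonincreasing order) are [2].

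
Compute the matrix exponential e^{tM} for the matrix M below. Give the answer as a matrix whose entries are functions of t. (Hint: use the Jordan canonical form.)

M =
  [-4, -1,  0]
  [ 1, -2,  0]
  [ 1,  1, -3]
e^{tM} =
  [-t*exp(-3*t) + exp(-3*t), -t*exp(-3*t), 0]
  [t*exp(-3*t), t*exp(-3*t) + exp(-3*t), 0]
  [t*exp(-3*t), t*exp(-3*t), exp(-3*t)]

Strategy: write M = P · J · P⁻¹ where J is a Jordan canonical form, so e^{tM} = P · e^{tJ} · P⁻¹, and e^{tJ} can be computed block-by-block.

M has Jordan form
J =
  [-3,  1,  0]
  [ 0, -3,  0]
  [ 0,  0, -3]
(up to reordering of blocks).

Per-block formulas:
  For a 2×2 Jordan block J_2(-3): exp(t · J_2(-3)) = e^(-3t)·(I + t·N), where N is the 2×2 nilpotent shift.
  For a 1×1 block at λ = -3: exp(t · [-3]) = [e^(-3t)].

After assembling e^{tJ} and conjugating by P, we get:

e^{tM} =
  [-t*exp(-3*t) + exp(-3*t), -t*exp(-3*t), 0]
  [t*exp(-3*t), t*exp(-3*t) + exp(-3*t), 0]
  [t*exp(-3*t), t*exp(-3*t), exp(-3*t)]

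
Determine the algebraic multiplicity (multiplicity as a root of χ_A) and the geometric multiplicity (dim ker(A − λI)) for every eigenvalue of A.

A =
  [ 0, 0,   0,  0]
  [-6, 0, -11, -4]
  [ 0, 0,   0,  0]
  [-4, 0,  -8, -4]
λ = -4: alg = 1, geom = 1; λ = 0: alg = 3, geom = 2

Step 1 — factor the characteristic polynomial to read off the algebraic multiplicities:
  χ_A(x) = x^3*(x + 4)

Step 2 — compute geometric multiplicities via the rank-nullity identity g(λ) = n − rank(A − λI):
  rank(A − (-4)·I) = 3, so dim ker(A − (-4)·I) = n − 3 = 1
  rank(A − (0)·I) = 2, so dim ker(A − (0)·I) = n − 2 = 2

Summary:
  λ = -4: algebraic multiplicity = 1, geometric multiplicity = 1
  λ = 0: algebraic multiplicity = 3, geometric multiplicity = 2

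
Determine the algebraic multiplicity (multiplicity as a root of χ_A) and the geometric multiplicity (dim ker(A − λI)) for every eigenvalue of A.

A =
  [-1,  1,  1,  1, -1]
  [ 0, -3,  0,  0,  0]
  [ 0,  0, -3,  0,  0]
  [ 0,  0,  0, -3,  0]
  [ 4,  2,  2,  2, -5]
λ = -3: alg = 5, geom = 4

Step 1 — factor the characteristic polynomial to read off the algebraic multiplicities:
  χ_A(x) = (x + 3)^5

Step 2 — compute geometric multiplicities via the rank-nullity identity g(λ) = n − rank(A − λI):
  rank(A − (-3)·I) = 1, so dim ker(A − (-3)·I) = n − 1 = 4

Summary:
  λ = -3: algebraic multiplicity = 5, geometric multiplicity = 4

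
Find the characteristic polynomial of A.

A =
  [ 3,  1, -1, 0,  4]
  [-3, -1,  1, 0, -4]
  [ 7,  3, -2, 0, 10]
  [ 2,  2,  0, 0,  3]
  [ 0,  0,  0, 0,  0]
x^5

Expanding det(x·I − A) (e.g. by cofactor expansion or by noting that A is similar to its Jordan form J, which has the same characteristic polynomial as A) gives
  χ_A(x) = x^5
which factors as x^5. The eigenvalues (with algebraic multiplicities) are λ = 0 with multiplicity 5.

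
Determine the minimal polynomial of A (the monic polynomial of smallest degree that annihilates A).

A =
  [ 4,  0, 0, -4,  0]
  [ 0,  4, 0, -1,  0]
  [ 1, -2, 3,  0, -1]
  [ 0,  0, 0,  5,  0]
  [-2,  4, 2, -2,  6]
x^2 - 9*x + 20

The characteristic polynomial is χ_A(x) = (x - 5)^2*(x - 4)^3, so the eigenvalues are known. The minimal polynomial is
  m_A(x) = Π_λ (x − λ)^{k_λ}
where k_λ is the size of the *largest* Jordan block for λ (equivalently, the smallest k with (A − λI)^k v = 0 for every generalised eigenvector v of λ).

  λ = 4: largest Jordan block has size 1, contributing (x − 4)
  λ = 5: largest Jordan block has size 1, contributing (x − 5)

So m_A(x) = (x - 5)*(x - 4) = x^2 - 9*x + 20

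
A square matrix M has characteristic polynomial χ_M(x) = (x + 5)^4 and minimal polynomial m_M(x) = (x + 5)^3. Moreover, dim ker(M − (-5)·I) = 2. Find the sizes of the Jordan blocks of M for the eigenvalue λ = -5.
Block sizes for λ = -5: [3, 1]

Step 1 — from the characteristic polynomial, algebraic multiplicity of λ = -5 is 4. From dim ker(M − (-5)·I) = 2, there are exactly 2 Jordan blocks for λ = -5.
Step 2 — from the minimal polynomial, the factor (x + 5)^3 tells us the largest block for λ = -5 has size 3.
Step 3 — with total size 4, 2 blocks, and largest block 3, the block sizes (in nonincreasing order) are [3, 1].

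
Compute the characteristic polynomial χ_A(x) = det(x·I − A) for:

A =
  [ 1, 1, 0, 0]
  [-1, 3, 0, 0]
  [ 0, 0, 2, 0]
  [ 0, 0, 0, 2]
x^4 - 8*x^3 + 24*x^2 - 32*x + 16

Expanding det(x·I − A) (e.g. by cofactor expansion or by noting that A is similar to its Jordan form J, which has the same characteristic polynomial as A) gives
  χ_A(x) = x^4 - 8*x^3 + 24*x^2 - 32*x + 16
which factors as (x - 2)^4. The eigenvalues (with algebraic multiplicities) are λ = 2 with multiplicity 4.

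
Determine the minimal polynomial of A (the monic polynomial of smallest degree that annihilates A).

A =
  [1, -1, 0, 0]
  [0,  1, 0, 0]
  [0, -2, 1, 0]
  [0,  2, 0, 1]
x^2 - 2*x + 1

The characteristic polynomial is χ_A(x) = (x - 1)^4, so the eigenvalues are known. The minimal polynomial is
  m_A(x) = Π_λ (x − λ)^{k_λ}
where k_λ is the size of the *largest* Jordan block for λ (equivalently, the smallest k with (A − λI)^k v = 0 for every generalised eigenvector v of λ).

  λ = 1: largest Jordan block has size 2, contributing (x − 1)^2

So m_A(x) = (x - 1)^2 = x^2 - 2*x + 1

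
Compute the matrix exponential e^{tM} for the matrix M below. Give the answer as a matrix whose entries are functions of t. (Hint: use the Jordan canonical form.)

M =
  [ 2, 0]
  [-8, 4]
e^{tM} =
  [exp(2*t), 0]
  [-4*exp(4*t) + 4*exp(2*t), exp(4*t)]

Strategy: write M = P · J · P⁻¹ where J is a Jordan canonical form, so e^{tM} = P · e^{tJ} · P⁻¹, and e^{tJ} can be computed block-by-block.

M has Jordan form
J =
  [2, 0]
  [0, 4]
(up to reordering of blocks).

Per-block formulas:
  For a 1×1 block at λ = 4: exp(t · [4]) = [e^(4t)].
  For a 1×1 block at λ = 2: exp(t · [2]) = [e^(2t)].

After assembling e^{tJ} and conjugating by P, we get:

e^{tM} =
  [exp(2*t), 0]
  [-4*exp(4*t) + 4*exp(2*t), exp(4*t)]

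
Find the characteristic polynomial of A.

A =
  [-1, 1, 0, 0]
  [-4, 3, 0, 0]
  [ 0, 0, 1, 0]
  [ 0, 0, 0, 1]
x^4 - 4*x^3 + 6*x^2 - 4*x + 1

Expanding det(x·I − A) (e.g. by cofactor expansion or by noting that A is similar to its Jordan form J, which has the same characteristic polynomial as A) gives
  χ_A(x) = x^4 - 4*x^3 + 6*x^2 - 4*x + 1
which factors as (x - 1)^4. The eigenvalues (with algebraic multiplicities) are λ = 1 with multiplicity 4.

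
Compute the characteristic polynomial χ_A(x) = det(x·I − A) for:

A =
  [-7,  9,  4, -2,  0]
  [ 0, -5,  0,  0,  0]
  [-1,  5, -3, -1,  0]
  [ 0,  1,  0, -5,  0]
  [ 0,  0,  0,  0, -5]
x^5 + 25*x^4 + 250*x^3 + 1250*x^2 + 3125*x + 3125

Expanding det(x·I − A) (e.g. by cofactor expansion or by noting that A is similar to its Jordan form J, which has the same characteristic polynomial as A) gives
  χ_A(x) = x^5 + 25*x^4 + 250*x^3 + 1250*x^2 + 3125*x + 3125
which factors as (x + 5)^5. The eigenvalues (with algebraic multiplicities) are λ = -5 with multiplicity 5.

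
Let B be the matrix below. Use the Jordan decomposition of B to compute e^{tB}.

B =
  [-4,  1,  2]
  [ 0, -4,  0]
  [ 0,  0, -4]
e^{tB} =
  [exp(-4*t), t*exp(-4*t), 2*t*exp(-4*t)]
  [0, exp(-4*t), 0]
  [0, 0, exp(-4*t)]

Strategy: write B = P · J · P⁻¹ where J is a Jordan canonical form, so e^{tB} = P · e^{tJ} · P⁻¹, and e^{tJ} can be computed block-by-block.

B has Jordan form
J =
  [-4,  1,  0]
  [ 0, -4,  0]
  [ 0,  0, -4]
(up to reordering of blocks).

Per-block formulas:
  For a 1×1 block at λ = -4: exp(t · [-4]) = [e^(-4t)].
  For a 2×2 Jordan block J_2(-4): exp(t · J_2(-4)) = e^(-4t)·(I + t·N), where N is the 2×2 nilpotent shift.

After assembling e^{tJ} and conjugating by P, we get:

e^{tB} =
  [exp(-4*t), t*exp(-4*t), 2*t*exp(-4*t)]
  [0, exp(-4*t), 0]
  [0, 0, exp(-4*t)]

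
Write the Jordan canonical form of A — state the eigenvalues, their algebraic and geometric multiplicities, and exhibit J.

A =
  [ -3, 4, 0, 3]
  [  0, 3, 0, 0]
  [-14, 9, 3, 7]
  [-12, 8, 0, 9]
J_2(3) ⊕ J_2(3)

The characteristic polynomial is
  det(x·I − A) = x^4 - 12*x^3 + 54*x^2 - 108*x + 81 = (x - 3)^4

Eigenvalues and multiplicities (the geometric multiplicity of λ is n − rank(A − λI), which equals the number of Jordan blocks for λ):
  λ = 3: algebraic multiplicity = 4, geometric multiplicity = 2

Determining the block sizes for each eigenvalue:
  λ = 3: with am = 4 and gm = 2, the partition is not yet determined (e.g. several partitions of 4 into 2 parts exist). Let N = A − (3)·I. Computing rank(N^1) = 2, rank(N^2) = 0; the number of blocks of size ≥ j is rank(N^{j−1}) − rank(N^j), giving [2, 2]. So we have 2 block(s) of size 2 → block sizes [2, 2]

Assembling the blocks gives a Jordan form
J =
  [3, 1, 0, 0]
  [0, 3, 0, 0]
  [0, 0, 3, 1]
  [0, 0, 0, 3]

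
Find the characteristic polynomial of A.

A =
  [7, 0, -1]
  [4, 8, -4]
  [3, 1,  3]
x^3 - 18*x^2 + 108*x - 216

Expanding det(x·I − A) (e.g. by cofactor expansion or by noting that A is similar to its Jordan form J, which has the same characteristic polynomial as A) gives
  χ_A(x) = x^3 - 18*x^2 + 108*x - 216
which factors as (x - 6)^3. The eigenvalues (with algebraic multiplicities) are λ = 6 with multiplicity 3.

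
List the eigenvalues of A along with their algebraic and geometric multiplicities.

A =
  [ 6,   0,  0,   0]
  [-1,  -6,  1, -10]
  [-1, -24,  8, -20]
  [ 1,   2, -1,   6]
λ = -4: alg = 1, geom = 1; λ = 6: alg = 3, geom = 1

Step 1 — factor the characteristic polynomial to read off the algebraic multiplicities:
  χ_A(x) = (x - 6)^3*(x + 4)

Step 2 — compute geometric multiplicities via the rank-nullity identity g(λ) = n − rank(A − λI):
  rank(A − (-4)·I) = 3, so dim ker(A − (-4)·I) = n − 3 = 1
  rank(A − (6)·I) = 3, so dim ker(A − (6)·I) = n − 3 = 1

Summary:
  λ = -4: algebraic multiplicity = 1, geometric multiplicity = 1
  λ = 6: algebraic multiplicity = 3, geometric multiplicity = 1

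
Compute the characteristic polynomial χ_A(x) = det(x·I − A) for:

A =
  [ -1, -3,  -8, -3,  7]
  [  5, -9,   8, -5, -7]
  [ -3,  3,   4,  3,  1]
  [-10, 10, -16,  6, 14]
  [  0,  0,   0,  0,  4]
x^5 - 4*x^4 - 32*x^3 + 128*x^2 + 256*x - 1024

Expanding det(x·I − A) (e.g. by cofactor expansion or by noting that A is similar to its Jordan form J, which has the same characteristic polynomial as A) gives
  χ_A(x) = x^5 - 4*x^4 - 32*x^3 + 128*x^2 + 256*x - 1024
which factors as (x - 4)^3*(x + 4)^2. The eigenvalues (with algebraic multiplicities) are λ = -4 with multiplicity 2, λ = 4 with multiplicity 3.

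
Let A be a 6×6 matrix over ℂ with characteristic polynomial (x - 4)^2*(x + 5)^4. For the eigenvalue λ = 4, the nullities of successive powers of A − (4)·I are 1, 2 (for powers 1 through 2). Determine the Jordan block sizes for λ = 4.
Block sizes for λ = 4: [2]

From the dimensions of kernels of powers, the number of Jordan blocks of size at least j is d_j − d_{j−1} where d_j = dim ker(N^j) (with d_0 = 0). Computing the differences gives [1, 1].
The number of blocks of size exactly k is (#blocks of size ≥ k) − (#blocks of size ≥ k + 1), so the partition is: 1 block(s) of size 2.
In nonincreasing order the block sizes are [2].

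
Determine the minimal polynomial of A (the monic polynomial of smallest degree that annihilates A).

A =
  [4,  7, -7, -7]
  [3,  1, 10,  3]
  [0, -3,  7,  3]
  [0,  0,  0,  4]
x^3 - 12*x^2 + 48*x - 64

The characteristic polynomial is χ_A(x) = (x - 4)^4, so the eigenvalues are known. The minimal polynomial is
  m_A(x) = Π_λ (x − λ)^{k_λ}
where k_λ is the size of the *largest* Jordan block for λ (equivalently, the smallest k with (A − λI)^k v = 0 for every generalised eigenvector v of λ).

  λ = 4: largest Jordan block has size 3, contributing (x − 4)^3

So m_A(x) = (x - 4)^3 = x^3 - 12*x^2 + 48*x - 64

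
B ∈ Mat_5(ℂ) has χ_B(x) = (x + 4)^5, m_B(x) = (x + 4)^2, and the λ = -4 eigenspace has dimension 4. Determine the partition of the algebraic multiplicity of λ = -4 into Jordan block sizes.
Block sizes for λ = -4: [2, 1, 1, 1]

Step 1 — from the characteristic polynomial, algebraic multiplicity of λ = -4 is 5. From dim ker(B − (-4)·I) = 4, there are exactly 4 Jordan blocks for λ = -4.
Step 2 — from the minimal polynomial, the factor (x + 4)^2 tells us the largest block for λ = -4 has size 2.
Step 3 — with total size 5, 4 blocks, and largest block 2, the block sizes (in nonincreasing order) are [2, 1, 1, 1].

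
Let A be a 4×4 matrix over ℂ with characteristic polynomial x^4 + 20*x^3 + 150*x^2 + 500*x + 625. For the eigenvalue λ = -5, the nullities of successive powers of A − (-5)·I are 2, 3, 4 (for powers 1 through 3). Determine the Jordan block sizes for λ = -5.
Block sizes for λ = -5: [3, 1]

From the dimensions of kernels of powers, the number of Jordan blocks of size at least j is d_j − d_{j−1} where d_j = dim ker(N^j) (with d_0 = 0). Computing the differences gives [2, 1, 1].
The number of blocks of size exactly k is (#blocks of size ≥ k) − (#blocks of size ≥ k + 1), so the partition is: 1 block(s) of size 1, 1 block(s) of size 3.
In nonincreasing order the block sizes are [3, 1].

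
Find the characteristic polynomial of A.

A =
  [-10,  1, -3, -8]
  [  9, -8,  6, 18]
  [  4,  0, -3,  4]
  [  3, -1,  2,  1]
x^4 + 20*x^3 + 150*x^2 + 500*x + 625

Expanding det(x·I − A) (e.g. by cofactor expansion or by noting that A is similar to its Jordan form J, which has the same characteristic polynomial as A) gives
  χ_A(x) = x^4 + 20*x^3 + 150*x^2 + 500*x + 625
which factors as (x + 5)^4. The eigenvalues (with algebraic multiplicities) are λ = -5 with multiplicity 4.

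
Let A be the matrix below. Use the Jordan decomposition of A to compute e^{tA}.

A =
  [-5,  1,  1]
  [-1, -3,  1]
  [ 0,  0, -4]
e^{tA} =
  [-t*exp(-4*t) + exp(-4*t), t*exp(-4*t), t*exp(-4*t)]
  [-t*exp(-4*t), t*exp(-4*t) + exp(-4*t), t*exp(-4*t)]
  [0, 0, exp(-4*t)]

Strategy: write A = P · J · P⁻¹ where J is a Jordan canonical form, so e^{tA} = P · e^{tJ} · P⁻¹, and e^{tJ} can be computed block-by-block.

A has Jordan form
J =
  [-4,  1,  0]
  [ 0, -4,  0]
  [ 0,  0, -4]
(up to reordering of blocks).

Per-block formulas:
  For a 2×2 Jordan block J_2(-4): exp(t · J_2(-4)) = e^(-4t)·(I + t·N), where N is the 2×2 nilpotent shift.
  For a 1×1 block at λ = -4: exp(t · [-4]) = [e^(-4t)].

After assembling e^{tJ} and conjugating by P, we get:

e^{tA} =
  [-t*exp(-4*t) + exp(-4*t), t*exp(-4*t), t*exp(-4*t)]
  [-t*exp(-4*t), t*exp(-4*t) + exp(-4*t), t*exp(-4*t)]
  [0, 0, exp(-4*t)]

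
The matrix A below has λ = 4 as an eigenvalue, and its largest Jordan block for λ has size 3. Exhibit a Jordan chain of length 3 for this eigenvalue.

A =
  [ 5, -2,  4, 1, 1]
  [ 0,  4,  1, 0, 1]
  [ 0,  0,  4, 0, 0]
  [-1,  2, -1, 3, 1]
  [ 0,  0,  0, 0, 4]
A Jordan chain for λ = 4 of length 3:
v_1 = (1, 0, 0, -1, 0)ᵀ
v_2 = (4, 1, 0, -1, 0)ᵀ
v_3 = (0, 0, 1, 0, 0)ᵀ

Let N = A − (4)·I. We want v_3 with N^3 v_3 = 0 but N^2 v_3 ≠ 0; then v_{j-1} := N · v_j for j = 3, …, 2.

Pick v_3 = (0, 0, 1, 0, 0)ᵀ.
Then v_2 = N · v_3 = (4, 1, 0, -1, 0)ᵀ.
Then v_1 = N · v_2 = (1, 0, 0, -1, 0)ᵀ.

Sanity check: (A − (4)·I) v_1 = (0, 0, 0, 0, 0)ᵀ = 0. ✓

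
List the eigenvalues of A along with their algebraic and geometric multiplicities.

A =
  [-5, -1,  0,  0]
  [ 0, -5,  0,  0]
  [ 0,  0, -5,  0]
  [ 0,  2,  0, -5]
λ = -5: alg = 4, geom = 3

Step 1 — factor the characteristic polynomial to read off the algebraic multiplicities:
  χ_A(x) = (x + 5)^4

Step 2 — compute geometric multiplicities via the rank-nullity identity g(λ) = n − rank(A − λI):
  rank(A − (-5)·I) = 1, so dim ker(A − (-5)·I) = n − 1 = 3

Summary:
  λ = -5: algebraic multiplicity = 4, geometric multiplicity = 3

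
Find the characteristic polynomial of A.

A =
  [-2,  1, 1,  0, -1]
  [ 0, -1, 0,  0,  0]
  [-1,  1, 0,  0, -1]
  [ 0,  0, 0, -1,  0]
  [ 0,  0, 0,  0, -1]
x^5 + 5*x^4 + 10*x^3 + 10*x^2 + 5*x + 1

Expanding det(x·I − A) (e.g. by cofactor expansion or by noting that A is similar to its Jordan form J, which has the same characteristic polynomial as A) gives
  χ_A(x) = x^5 + 5*x^4 + 10*x^3 + 10*x^2 + 5*x + 1
which factors as (x + 1)^5. The eigenvalues (with algebraic multiplicities) are λ = -1 with multiplicity 5.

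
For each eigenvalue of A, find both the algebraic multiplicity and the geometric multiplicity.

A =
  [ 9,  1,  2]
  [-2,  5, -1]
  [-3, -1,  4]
λ = 6: alg = 3, geom = 1

Step 1 — factor the characteristic polynomial to read off the algebraic multiplicities:
  χ_A(x) = (x - 6)^3

Step 2 — compute geometric multiplicities via the rank-nullity identity g(λ) = n − rank(A − λI):
  rank(A − (6)·I) = 2, so dim ker(A − (6)·I) = n − 2 = 1

Summary:
  λ = 6: algebraic multiplicity = 3, geometric multiplicity = 1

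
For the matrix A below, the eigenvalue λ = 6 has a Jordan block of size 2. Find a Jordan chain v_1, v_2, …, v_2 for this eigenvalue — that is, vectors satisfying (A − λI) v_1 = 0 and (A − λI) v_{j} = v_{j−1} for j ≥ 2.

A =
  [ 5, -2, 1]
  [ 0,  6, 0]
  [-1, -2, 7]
A Jordan chain for λ = 6 of length 2:
v_1 = (-1, 0, -1)ᵀ
v_2 = (1, 0, 0)ᵀ

Let N = A − (6)·I. We want v_2 with N^2 v_2 = 0 but N^1 v_2 ≠ 0; then v_{j-1} := N · v_j for j = 2, …, 2.

Pick v_2 = (1, 0, 0)ᵀ.
Then v_1 = N · v_2 = (-1, 0, -1)ᵀ.

Sanity check: (A − (6)·I) v_1 = (0, 0, 0)ᵀ = 0. ✓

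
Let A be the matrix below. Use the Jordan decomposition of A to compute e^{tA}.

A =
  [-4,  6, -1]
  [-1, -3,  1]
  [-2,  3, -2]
e^{tA} =
  [-3*t^2*exp(-3*t)/2 - t*exp(-3*t) + exp(-3*t), -9*t^2*exp(-3*t)/2 + 6*t*exp(-3*t), 3*t^2*exp(-3*t) - t*exp(-3*t)]
  [-t^2*exp(-3*t)/2 - t*exp(-3*t), -3*t^2*exp(-3*t)/2 + exp(-3*t), t^2*exp(-3*t) + t*exp(-3*t)]
  [-3*t^2*exp(-3*t)/2 - 2*t*exp(-3*t), -9*t^2*exp(-3*t)/2 + 3*t*exp(-3*t), 3*t^2*exp(-3*t) + t*exp(-3*t) + exp(-3*t)]

Strategy: write A = P · J · P⁻¹ where J is a Jordan canonical form, so e^{tA} = P · e^{tJ} · P⁻¹, and e^{tJ} can be computed block-by-block.

A has Jordan form
J =
  [-3,  1,  0]
  [ 0, -3,  1]
  [ 0,  0, -3]
(up to reordering of blocks).

Per-block formulas:
  For a 3×3 Jordan block J_3(-3): exp(t · J_3(-3)) = e^(-3t)·(I + t·N + (t^2/2)·N^2), where N is the 3×3 nilpotent shift.

After assembling e^{tJ} and conjugating by P, we get:

e^{tA} =
  [-3*t^2*exp(-3*t)/2 - t*exp(-3*t) + exp(-3*t), -9*t^2*exp(-3*t)/2 + 6*t*exp(-3*t), 3*t^2*exp(-3*t) - t*exp(-3*t)]
  [-t^2*exp(-3*t)/2 - t*exp(-3*t), -3*t^2*exp(-3*t)/2 + exp(-3*t), t^2*exp(-3*t) + t*exp(-3*t)]
  [-3*t^2*exp(-3*t)/2 - 2*t*exp(-3*t), -9*t^2*exp(-3*t)/2 + 3*t*exp(-3*t), 3*t^2*exp(-3*t) + t*exp(-3*t) + exp(-3*t)]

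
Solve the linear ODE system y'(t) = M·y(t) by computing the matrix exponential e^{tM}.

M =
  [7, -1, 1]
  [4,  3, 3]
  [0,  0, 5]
e^{tM} =
  [2*t*exp(5*t) + exp(5*t), -t*exp(5*t), -t^2*exp(5*t)/2 + t*exp(5*t)]
  [4*t*exp(5*t), -2*t*exp(5*t) + exp(5*t), -t^2*exp(5*t) + 3*t*exp(5*t)]
  [0, 0, exp(5*t)]

Strategy: write M = P · J · P⁻¹ where J is a Jordan canonical form, so e^{tM} = P · e^{tJ} · P⁻¹, and e^{tJ} can be computed block-by-block.

M has Jordan form
J =
  [5, 1, 0]
  [0, 5, 1]
  [0, 0, 5]
(up to reordering of blocks).

Per-block formulas:
  For a 3×3 Jordan block J_3(5): exp(t · J_3(5)) = e^(5t)·(I + t·N + (t^2/2)·N^2), where N is the 3×3 nilpotent shift.

After assembling e^{tJ} and conjugating by P, we get:

e^{tM} =
  [2*t*exp(5*t) + exp(5*t), -t*exp(5*t), -t^2*exp(5*t)/2 + t*exp(5*t)]
  [4*t*exp(5*t), -2*t*exp(5*t) + exp(5*t), -t^2*exp(5*t) + 3*t*exp(5*t)]
  [0, 0, exp(5*t)]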